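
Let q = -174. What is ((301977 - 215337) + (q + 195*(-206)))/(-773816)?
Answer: -5787/96727 ≈ -0.059828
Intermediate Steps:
((301977 - 215337) + (q + 195*(-206)))/(-773816) = ((301977 - 215337) + (-174 + 195*(-206)))/(-773816) = (86640 + (-174 - 40170))*(-1/773816) = (86640 - 40344)*(-1/773816) = 46296*(-1/773816) = -5787/96727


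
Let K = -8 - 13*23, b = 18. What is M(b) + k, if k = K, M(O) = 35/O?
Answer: -5491/18 ≈ -305.06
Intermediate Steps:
K = -307 (K = -8 - 299 = -307)
k = -307
M(b) + k = 35/18 - 307 = -5491/18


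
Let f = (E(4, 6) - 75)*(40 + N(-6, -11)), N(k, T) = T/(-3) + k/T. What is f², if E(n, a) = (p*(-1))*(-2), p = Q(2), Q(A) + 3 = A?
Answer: 104305369/9 ≈ 1.1589e+7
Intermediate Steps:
Q(A) = -3 + A
p = -1 (p = -3 + 2 = -1)
N(k, T) = -T/3 + k/T (N(k, T) = T*(-⅓) + k/T = -T/3 + k/T)
E(n, a) = -2 (E(n, a) = -1*(-1)*(-2) = 1*(-2) = -2)
f = -10213/3 (f = (-2 - 75)*(40 + (-⅓*(-11) - 6/(-11))) = -77*(40 + (11/3 - 6*(-1/11))) = -77*(40 + (11/3 + 6/11)) = -77*(40 + 139/33) = -77*1459/33 = -10213/3 ≈ -3404.3)
f² = (-10213/3)² = 104305369/9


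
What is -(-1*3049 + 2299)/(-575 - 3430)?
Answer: -50/267 ≈ -0.18727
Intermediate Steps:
-(-1*3049 + 2299)/(-575 - 3430) = -(-3049 + 2299)/(-4005) = -(-750)*(-1)/4005 = -1*50/267 = -50/267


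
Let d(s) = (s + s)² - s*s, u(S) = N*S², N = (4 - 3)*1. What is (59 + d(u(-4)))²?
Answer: 683929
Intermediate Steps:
N = 1 (N = 1*1 = 1)
u(S) = S² (u(S) = 1*S² = S²)
d(s) = 3*s² (d(s) = (2*s)² - s² = 4*s² - s² = 3*s²)
(59 + d(u(-4)))² = (59 + 3*((-4)²)²)² = (59 + 3*16²)² = (59 + 3*256)² = (59 + 768)² = 827² = 683929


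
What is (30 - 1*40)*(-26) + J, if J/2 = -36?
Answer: 188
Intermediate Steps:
J = -72 (J = 2*(-36) = -72)
(30 - 1*40)*(-26) + J = (30 - 1*40)*(-26) - 72 = (30 - 40)*(-26) - 72 = -10*(-26) - 72 = 260 - 72 = 188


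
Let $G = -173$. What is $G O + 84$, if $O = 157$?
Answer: $-27077$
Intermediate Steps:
$G O + 84 = \left(-173\right) 157 + 84 = -27161 + 84 = -27077$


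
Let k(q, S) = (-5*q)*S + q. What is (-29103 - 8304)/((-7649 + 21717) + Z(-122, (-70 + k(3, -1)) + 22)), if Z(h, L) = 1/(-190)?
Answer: -2369110/890973 ≈ -2.6590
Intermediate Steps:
k(q, S) = q - 5*S*q (k(q, S) = -5*S*q + q = q - 5*S*q)
Z(h, L) = -1/190
(-29103 - 8304)/((-7649 + 21717) + Z(-122, (-70 + k(3, -1)) + 22)) = (-29103 - 8304)/((-7649 + 21717) - 1/190) = -37407/(14068 - 1/190) = -37407/2672919/190 = -37407*190/2672919 = -2369110/890973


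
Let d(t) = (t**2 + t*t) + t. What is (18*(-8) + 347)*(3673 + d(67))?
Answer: 2581754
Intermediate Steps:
d(t) = t + 2*t**2 (d(t) = (t**2 + t**2) + t = 2*t**2 + t = t + 2*t**2)
(18*(-8) + 347)*(3673 + d(67)) = (18*(-8) + 347)*(3673 + 67*(1 + 2*67)) = (-144 + 347)*(3673 + 67*(1 + 134)) = 203*(3673 + 67*135) = 203*(3673 + 9045) = 203*12718 = 2581754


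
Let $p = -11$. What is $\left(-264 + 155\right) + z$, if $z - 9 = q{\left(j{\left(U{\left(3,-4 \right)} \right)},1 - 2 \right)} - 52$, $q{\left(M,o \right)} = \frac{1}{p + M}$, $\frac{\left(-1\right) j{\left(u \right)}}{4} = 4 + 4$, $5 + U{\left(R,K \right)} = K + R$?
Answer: $- \frac{6537}{43} \approx -152.02$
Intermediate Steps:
$U{\left(R,K \right)} = -5 + K + R$ ($U{\left(R,K \right)} = -5 + \left(K + R\right) = -5 + K + R$)
$j{\left(u \right)} = -32$ ($j{\left(u \right)} = - 4 \left(4 + 4\right) = \left(-4\right) 8 = -32$)
$q{\left(M,o \right)} = \frac{1}{-11 + M}$
$z = - \frac{1850}{43}$ ($z = 9 - \left(52 - \frac{1}{-11 - 32}\right) = 9 - \left(52 - \frac{1}{-43}\right) = 9 - \frac{2237}{43} = - \frac{1850}{43} \approx -43.023$)
$\left(-264 + 155\right) + z = \left(-264 + 155\right) - \frac{1850}{43} = -109 - \frac{1850}{43} = - \frac{6537}{43}$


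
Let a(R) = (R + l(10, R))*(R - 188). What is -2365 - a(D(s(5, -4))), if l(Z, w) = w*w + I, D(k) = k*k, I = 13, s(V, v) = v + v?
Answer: 515087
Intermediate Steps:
s(V, v) = 2*v
D(k) = k²
l(Z, w) = 13 + w² (l(Z, w) = w*w + 13 = w² + 13 = 13 + w²)
a(R) = (-188 + R)*(13 + R + R²) (a(R) = (R + (13 + R²))*(R - 188) = (13 + R + R²)*(-188 + R) = (-188 + R)*(13 + R + R²))
-2365 - a(D(s(5, -4))) = -2365 - (-2444 + ((2*(-4))²)³ - 187*((2*(-4))²)² - 175*(2*(-4))²) = -2365 - (-2444 + ((-8)²)³ - 187*((-8)²)² - 175*(-8)²) = -2365 - (-2444 + 64³ - 187*64² - 175*64) = -2365 - (-2444 + 262144 - 187*4096 - 11200) = -2365 - (-2444 + 262144 - 765952 - 11200) = -2365 - 1*(-517452) = -2365 + 517452 = 515087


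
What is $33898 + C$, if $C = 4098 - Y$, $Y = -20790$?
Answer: $58786$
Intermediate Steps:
$C = 24888$ ($C = 4098 - -20790 = 4098 + 20790 = 24888$)
$33898 + C = 33898 + 24888 = 58786$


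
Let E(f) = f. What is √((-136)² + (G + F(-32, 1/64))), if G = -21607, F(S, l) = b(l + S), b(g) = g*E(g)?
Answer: I*√8552447/64 ≈ 45.695*I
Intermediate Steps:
b(g) = g² (b(g) = g*g = g²)
F(S, l) = (S + l)² (F(S, l) = (l + S)² = (S + l)²)
√((-136)² + (G + F(-32, 1/64))) = √((-136)² + (-21607 + (-32 + 1/64)²)) = √(18496 + (-21607 + (-32 + 1/64)²)) = √(18496 + (-21607 + (-2047/64)²)) = √(18496 + (-21607 + 4190209/4096)) = √(18496 - 84312063/4096) = √(-8552447/4096) = I*√8552447/64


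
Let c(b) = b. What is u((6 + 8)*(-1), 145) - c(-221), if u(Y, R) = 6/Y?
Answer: 1544/7 ≈ 220.57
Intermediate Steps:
u((6 + 8)*(-1), 145) - c(-221) = 6/(((6 + 8)*(-1))) - 1*(-221) = 6/((14*(-1))) + 221 = 6/(-14) + 221 = 6*(-1/14) + 221 = -3/7 + 221 = 1544/7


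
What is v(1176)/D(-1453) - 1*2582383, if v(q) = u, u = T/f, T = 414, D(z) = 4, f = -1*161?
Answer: -36153371/14 ≈ -2.5824e+6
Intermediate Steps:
f = -161
u = -18/7 (u = 414/(-161) = 414*(-1/161) = -18/7 ≈ -2.5714)
v(q) = -18/7
v(1176)/D(-1453) - 1*2582383 = -18/7/4 - 1*2582383 = -18/7*¼ - 2582383 = -9/14 - 2582383 = -36153371/14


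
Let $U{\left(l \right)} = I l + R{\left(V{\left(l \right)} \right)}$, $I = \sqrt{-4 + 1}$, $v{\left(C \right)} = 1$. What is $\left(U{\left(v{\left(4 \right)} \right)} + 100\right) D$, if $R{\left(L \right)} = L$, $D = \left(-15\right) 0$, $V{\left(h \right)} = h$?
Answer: $0$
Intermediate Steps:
$D = 0$
$I = i \sqrt{3}$ ($I = \sqrt{-3} = i \sqrt{3} \approx 1.732 i$)
$U{\left(l \right)} = l + i l \sqrt{3}$ ($U{\left(l \right)} = i \sqrt{3} l + l = i l \sqrt{3} + l = l + i l \sqrt{3}$)
$\left(U{\left(v{\left(4 \right)} \right)} + 100\right) D = \left(1 \left(1 + i \sqrt{3}\right) + 100\right) 0 = \left(\left(1 + i \sqrt{3}\right) + 100\right) 0 = \left(101 + i \sqrt{3}\right) 0 = 0$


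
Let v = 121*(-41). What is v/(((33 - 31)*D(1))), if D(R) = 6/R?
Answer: -4961/12 ≈ -413.42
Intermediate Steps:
v = -4961
v/(((33 - 31)*D(1))) = -4961*1/(6*(33 - 31)) = -4961/(2*(6*1)) = -4961/(2*6) = -4961/12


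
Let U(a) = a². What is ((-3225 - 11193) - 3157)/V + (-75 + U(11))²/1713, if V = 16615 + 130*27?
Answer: 499141/1378965 ≈ 0.36197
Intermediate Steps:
V = 20125 (V = 16615 + 3510 = 20125)
((-3225 - 11193) - 3157)/V + (-75 + U(11))²/1713 = ((-3225 - 11193) - 3157)/20125 + (-75 + 11²)²/1713 = (-14418 - 3157)*(1/20125) + (-75 + 121)²*(1/1713) = -17575*1/20125 + 46²*(1/1713) = -703/805 + 2116*(1/1713) = -703/805 + 2116/1713 = 499141/1378965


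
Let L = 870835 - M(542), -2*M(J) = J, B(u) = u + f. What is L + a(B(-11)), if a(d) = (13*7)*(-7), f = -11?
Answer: 870469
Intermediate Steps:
B(u) = -11 + u (B(u) = u - 11 = -11 + u)
a(d) = -637 (a(d) = 91*(-7) = -637)
M(J) = -J/2
L = 871106 (L = 870835 - (-1)*542/2 = 870835 - 1*(-271) = 870835 + 271 = 871106)
L + a(B(-11)) = 871106 - 637 = 870469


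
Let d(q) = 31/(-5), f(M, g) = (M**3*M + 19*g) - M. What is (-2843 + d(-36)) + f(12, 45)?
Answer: 93649/5 ≈ 18730.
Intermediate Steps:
f(M, g) = M**4 - M + 19*g (f(M, g) = (M**4 + 19*g) - M = M**4 - M + 19*g)
d(q) = -31/5 (d(q) = 31*(-1/5) = -31/5)
(-2843 + d(-36)) + f(12, 45) = (-2843 - 31/5) + (12**4 - 1*12 + 19*45) = -14246/5 + (20736 - 12 + 855) = -14246/5 + 21579 = 93649/5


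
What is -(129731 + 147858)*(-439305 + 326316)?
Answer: 31364503521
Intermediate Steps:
-(129731 + 147858)*(-439305 + 326316) = -277589*(-112989) = -1*(-31364503521) = 31364503521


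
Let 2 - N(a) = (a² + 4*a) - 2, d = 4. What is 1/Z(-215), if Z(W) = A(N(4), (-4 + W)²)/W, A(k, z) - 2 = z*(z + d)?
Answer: -215/2300449367 ≈ -9.3460e-8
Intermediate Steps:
N(a) = 4 - a² - 4*a (N(a) = 2 - ((a² + 4*a) - 2) = 2 - (-2 + a² + 4*a) = 2 + (2 - a² - 4*a) = 4 - a² - 4*a)
A(k, z) = 2 + z*(4 + z) (A(k, z) = 2 + z*(z + 4) = 2 + z*(4 + z))
Z(W) = (2 + (-4 + W)⁴ + 4*(-4 + W)²)/W (Z(W) = (2 + ((-4 + W)²)² + 4*(-4 + W)²)/W = (2 + (-4 + W)⁴ + 4*(-4 + W)²)/W)
1/Z(-215) = 1/((2 + (-4 - 215)⁴ + 4*(-4 - 215)²)/(-215)) = 1/(-(2 + (-219)⁴ + 4*(-219)²)/215) = 1/(-(2 + 2300257521 + 4*47961)/215) = 1/(-(2 + 2300257521 + 191844)/215) = 1/(-1/215*2300449367) = 1/(-2300449367/215) = -215/2300449367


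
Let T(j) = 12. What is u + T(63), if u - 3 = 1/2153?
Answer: 32296/2153 ≈ 15.000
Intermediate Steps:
u = 6460/2153 (u = 3 + 1/2153 = 6460/2153 ≈ 3.0005)
u + T(63) = 6460/2153 + 12 = 32296/2153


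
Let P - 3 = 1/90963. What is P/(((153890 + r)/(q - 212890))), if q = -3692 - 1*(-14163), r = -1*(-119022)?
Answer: -340976055/153240088 ≈ -2.2251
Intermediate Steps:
r = 119022
q = 10471 (q = -3692 + 14163 = 10471)
P = 272890/90963 (P = 3 + 1/90963 = 272890/90963 ≈ 3.0000)
P/(((153890 + r)/(q - 212890))) = 272890/(90963*(((153890 + 119022)/(10471 - 212890)))) = 272890/(90963*((272912/(-202419)))) = 272890/(90963*((272912*(-1/202419)))) = 272890/(90963*(-272912/202419)) = (272890/90963)*(-202419/272912) = -340976055/153240088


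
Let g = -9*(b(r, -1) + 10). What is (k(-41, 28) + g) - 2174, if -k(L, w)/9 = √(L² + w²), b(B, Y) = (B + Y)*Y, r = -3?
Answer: -2300 - 9*√2465 ≈ -2746.8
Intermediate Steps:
b(B, Y) = Y*(B + Y)
k(L, w) = -9*√(L² + w²)
g = -126 (g = -9*(-(-3 - 1) + 10) = -9*(-1*(-4) + 10) = -9*(4 + 10) = -9*14 = -126)
(k(-41, 28) + g) - 2174 = (-9*√((-41)² + 28²) - 126) - 2174 = (-9*√(1681 + 784) - 126) - 2174 = (-9*√2465 - 126) - 2174 = (-126 - 9*√2465) - 2174 = -2300 - 9*√2465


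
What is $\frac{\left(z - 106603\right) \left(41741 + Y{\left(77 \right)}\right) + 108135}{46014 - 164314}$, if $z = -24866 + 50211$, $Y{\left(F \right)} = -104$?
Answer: $\frac{3383231211}{118300} \approx 28599.0$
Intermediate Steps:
$z = 25345$
$\frac{\left(z - 106603\right) \left(41741 + Y{\left(77 \right)}\right) + 108135}{46014 - 164314} = \frac{\left(25345 - 106603\right) \left(41741 - 104\right) + 108135}{46014 - 164314} = \frac{\left(-81258\right) 41637 + 108135}{-118300} = \left(-3383339346 + 108135\right) \left(- \frac{1}{118300}\right) = \left(-3383231211\right) \left(- \frac{1}{118300}\right) = \frac{3383231211}{118300}$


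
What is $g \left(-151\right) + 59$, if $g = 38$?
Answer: $-5679$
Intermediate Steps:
$g \left(-151\right) + 59 = 38 \left(-151\right) + 59 = -5738 + 59 = -5679$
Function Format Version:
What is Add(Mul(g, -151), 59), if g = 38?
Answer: -5679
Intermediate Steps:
Add(Mul(g, -151), 59) = Add(Mul(38, -151), 59) = Add(-5738, 59) = -5679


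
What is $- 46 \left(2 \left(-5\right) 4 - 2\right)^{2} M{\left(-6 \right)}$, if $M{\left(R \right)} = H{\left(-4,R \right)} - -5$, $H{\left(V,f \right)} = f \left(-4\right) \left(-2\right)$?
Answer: $3489192$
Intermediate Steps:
$H{\left(V,f \right)} = 8 f$ ($H{\left(V,f \right)} = - 4 f \left(-2\right) = 8 f$)
$M{\left(R \right)} = 5 + 8 R$ ($M{\left(R \right)} = 8 R - -5 = 8 R + 5 = 5 + 8 R$)
$- 46 \left(2 \left(-5\right) 4 - 2\right)^{2} M{\left(-6 \right)} = - 46 \left(2 \left(-5\right) 4 - 2\right)^{2} \left(5 + 8 \left(-6\right)\right) = - 46 \left(\left(-10\right) 4 - 2\right)^{2} \left(5 - 48\right) = - 46 \left(-40 - 2\right)^{2} \left(-43\right) = - 46 \left(-42\right)^{2} \left(-43\right) = \left(-46\right) 1764 \left(-43\right) = \left(-81144\right) \left(-43\right) = 3489192$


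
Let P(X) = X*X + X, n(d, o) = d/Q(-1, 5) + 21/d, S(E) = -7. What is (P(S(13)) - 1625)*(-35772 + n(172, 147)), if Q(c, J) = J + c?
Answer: 9728115961/172 ≈ 5.6559e+7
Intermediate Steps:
n(d, o) = 21/d + d/4 (n(d, o) = d/(5 - 1) + 21/d = d/4 + 21/d = 21/d + d/4)
P(X) = X + X**2 (P(X) = X**2 + X = X + X**2)
(P(S(13)) - 1625)*(-35772 + n(172, 147)) = (-7*(1 - 7) - 1625)*(-35772 + (21/172 + (1/4)*172)) = (-7*(-6) - 1625)*(-35772 + (21*(1/172) + 43)) = (42 - 1625)*(-35772 + (21/172 + 43)) = -1583*(-35772 + 7417/172) = -1583*(-6145367/172) = 9728115961/172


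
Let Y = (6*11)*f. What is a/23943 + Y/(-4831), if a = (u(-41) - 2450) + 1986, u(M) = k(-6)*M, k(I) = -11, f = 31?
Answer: -49050181/115668633 ≈ -0.42406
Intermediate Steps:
u(M) = -11*M
Y = 2046 (Y = (6*11)*31 = 66*31 = 2046)
a = -13 (a = (-11*(-41) - 2450) + 1986 = (451 - 2450) + 1986 = -1999 + 1986 = -13)
a/23943 + Y/(-4831) = -13/23943 + 2046/(-4831) = -13*1/23943 + 2046*(-1/4831) = -13/23943 - 2046/4831 = -49050181/115668633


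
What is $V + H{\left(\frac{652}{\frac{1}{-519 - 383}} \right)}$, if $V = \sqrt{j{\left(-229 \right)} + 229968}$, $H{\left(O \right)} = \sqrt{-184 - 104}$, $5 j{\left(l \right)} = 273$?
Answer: $\frac{\sqrt{5750565}}{5} + 12 i \sqrt{2} \approx 479.61 + 16.971 i$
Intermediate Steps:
$j{\left(l \right)} = \frac{273}{5}$ ($j{\left(l \right)} = \frac{1}{5} \cdot 273 = \frac{273}{5}$)
$H{\left(O \right)} = 12 i \sqrt{2}$ ($H{\left(O \right)} = \sqrt{-288} = 12 i \sqrt{2}$)
$V = \frac{\sqrt{5750565}}{5}$ ($V = \sqrt{\frac{273}{5} + 229968} = \sqrt{\frac{1150113}{5}} = \frac{\sqrt{5750565}}{5} \approx 479.61$)
$V + H{\left(\frac{652}{\frac{1}{-519 - 383}} \right)} = \frac{\sqrt{5750565}}{5} + 12 i \sqrt{2}$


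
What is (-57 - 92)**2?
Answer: 22201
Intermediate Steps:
(-57 - 92)**2 = (-149)**2 = 22201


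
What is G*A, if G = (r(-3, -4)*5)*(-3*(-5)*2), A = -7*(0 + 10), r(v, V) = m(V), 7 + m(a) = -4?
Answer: 115500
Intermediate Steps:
m(a) = -11 (m(a) = -7 - 4 = -11)
r(v, V) = -11
A = -70 (A = -7*10 = -70)
G = -1650 (G = (-11*5)*(-3*(-5)*2) = -825*2 = -55*30 = -1650)
G*A = -1650*(-70) = 115500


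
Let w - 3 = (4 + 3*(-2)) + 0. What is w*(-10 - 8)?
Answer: -18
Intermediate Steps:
w = 1 (w = 3 + ((4 + 3*(-2)) + 0) = 3 + ((4 - 6) + 0) = 3 + (-2 + 0) = 3 - 2 = 1)
w*(-10 - 8) = 1*(-10 - 8) = 1*(-18) = -18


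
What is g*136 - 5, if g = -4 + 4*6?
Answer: 2715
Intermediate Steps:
g = 20 (g = -4 + 24 = 20)
g*136 - 5 = 20*136 - 5 = 2720 - 5 = 2715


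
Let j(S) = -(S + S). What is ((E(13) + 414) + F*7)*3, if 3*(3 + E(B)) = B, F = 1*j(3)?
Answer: 1120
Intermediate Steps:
j(S) = -2*S
F = -6 (F = 1*(-2*3) = 1*(-6) = -6)
E(B) = -3 + B/3
((E(13) + 414) + F*7)*3 = (((-3 + (⅓)*13) + 414) - 6*7)*3 = (((-3 + 13/3) + 414) - 42)*3 = ((4/3 + 414) - 42)*3 = (1246/3 - 42)*3 = (1120/3)*3 = 1120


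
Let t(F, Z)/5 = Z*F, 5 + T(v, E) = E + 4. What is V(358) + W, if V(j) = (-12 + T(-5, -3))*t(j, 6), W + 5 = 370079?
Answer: 198234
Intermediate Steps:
T(v, E) = -1 + E (T(v, E) = -5 + (E + 4) = -5 + (4 + E) = -1 + E)
t(F, Z) = 5*F*Z (t(F, Z) = 5*(Z*F) = 5*(F*Z) = 5*F*Z)
W = 370074 (W = -5 + 370079 = 370074)
V(j) = -480*j (V(j) = (-12 + (-1 - 3))*(5*j*6) = (-12 - 4)*(30*j) = -480*j)
V(358) + W = -480*358 + 370074 = -171840 + 370074 = 198234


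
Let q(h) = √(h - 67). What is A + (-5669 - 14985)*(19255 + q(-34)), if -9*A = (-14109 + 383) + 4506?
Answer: -3579225710/9 - 20654*I*√101 ≈ -3.9769e+8 - 2.0757e+5*I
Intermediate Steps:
q(h) = √(-67 + h)
A = 9220/9 (A = -((-14109 + 383) + 4506)/9 = -(-13726 + 4506)/9 = -⅑*(-9220) = 9220/9 ≈ 1024.4)
A + (-5669 - 14985)*(19255 + q(-34)) = 9220/9 + (-5669 - 14985)*(19255 + √(-67 - 34)) = 9220/9 - 20654*(19255 + √(-101)) = 9220/9 - 20654*(19255 + I*√101) = 9220/9 + (-397692770 - 20654*I*√101) = -3579225710/9 - 20654*I*√101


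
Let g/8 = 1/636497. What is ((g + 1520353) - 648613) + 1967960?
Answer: 1807460530908/636497 ≈ 2.8397e+6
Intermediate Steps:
g = 8/636497 ≈ 1.2569e-5
((g + 1520353) - 648613) + 1967960 = ((8/636497 + 1520353) - 648613) + 1967960 = (967700123449/636497 - 648613) + 1967960 = 554859894788/636497 + 1967960 = 1807460530908/636497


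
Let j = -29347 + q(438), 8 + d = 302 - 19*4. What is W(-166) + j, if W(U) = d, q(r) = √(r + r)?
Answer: -29129 + 2*√219 ≈ -29099.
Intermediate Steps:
q(r) = √2*√r (q(r) = √(2*r) = √2*√r)
d = 218 (d = -8 + (302 - 19*4) = -8 + (302 - 76) = -8 + 226 = 218)
W(U) = 218
j = -29347 + 2*√219 (j = -29347 + √2*√438 = -29347 + 2*√219 ≈ -29317.)
W(-166) + j = 218 + (-29347 + 2*√219) = -29129 + 2*√219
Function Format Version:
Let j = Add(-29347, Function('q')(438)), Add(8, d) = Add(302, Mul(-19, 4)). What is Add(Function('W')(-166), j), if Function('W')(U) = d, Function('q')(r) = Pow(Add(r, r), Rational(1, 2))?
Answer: Add(-29129, Mul(2, Pow(219, Rational(1, 2)))) ≈ -29099.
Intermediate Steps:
Function('q')(r) = Mul(Pow(2, Rational(1, 2)), Pow(r, Rational(1, 2))) (Function('q')(r) = Pow(Mul(2, r), Rational(1, 2)) = Mul(Pow(2, Rational(1, 2)), Pow(r, Rational(1, 2))))
d = 218 (d = Add(-8, Add(302, Mul(-19, 4))) = Add(-8, Add(302, -76)) = Add(-8, 226) = 218)
Function('W')(U) = 218
j = Add(-29347, Mul(2, Pow(219, Rational(1, 2)))) (j = Add(-29347, Mul(Pow(2, Rational(1, 2)), Pow(438, Rational(1, 2)))) = Add(-29347, Mul(2, Pow(219, Rational(1, 2)))) ≈ -29317.)
Add(Function('W')(-166), j) = Add(218, Add(-29347, Mul(2, Pow(219, Rational(1, 2))))) = Add(-29129, Mul(2, Pow(219, Rational(1, 2))))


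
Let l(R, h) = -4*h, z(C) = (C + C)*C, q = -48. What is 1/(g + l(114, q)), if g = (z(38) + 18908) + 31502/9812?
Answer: 4906/107888879 ≈ 4.5473e-5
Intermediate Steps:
z(C) = 2*C**2 (z(C) = (2*C)*C = 2*C**2)
g = 106946927/4906 (g = (2*38**2 + 18908) + 31502/9812 = (2*1444 + 18908) + 31502*(1/9812) = (2888 + 18908) + 15751/4906 = 21796 + 15751/4906 = 106946927/4906 ≈ 21799.)
1/(g + l(114, q)) = 1/(106946927/4906 - 4*(-48)) = 1/(106946927/4906 + 192) = 1/(107888879/4906) = 4906/107888879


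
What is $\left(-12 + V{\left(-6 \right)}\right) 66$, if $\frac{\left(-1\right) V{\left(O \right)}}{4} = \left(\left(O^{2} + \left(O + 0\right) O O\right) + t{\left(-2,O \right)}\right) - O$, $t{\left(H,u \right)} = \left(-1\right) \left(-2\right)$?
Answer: $44616$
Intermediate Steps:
$t{\left(H,u \right)} = 2$
$V{\left(O \right)} = -8 - 4 O^{2} - 4 O^{3} + 4 O$ ($V{\left(O \right)} = - 4 \left(\left(\left(O^{2} + \left(O + 0\right) O O\right) + 2\right) - O\right) = - 4 \left(\left(\left(O^{2} + O O O\right) + 2\right) - O\right) = - 4 \left(\left(\left(O^{2} + O^{2} O\right) + 2\right) - O\right) = - 4 \left(\left(\left(O^{2} + O^{3}\right) + 2\right) - O\right) = - 4 \left(\left(2 + O^{2} + O^{3}\right) - O\right) = - 4 \left(2 + O^{2} + O^{3} - O\right) = -8 - 4 O^{2} - 4 O^{3} + 4 O$)
$\left(-12 + V{\left(-6 \right)}\right) 66 = \left(-12 - \left(32 - 864 + 144\right)\right) 66 = \left(-12 - -688\right) 66 = \left(-12 + 688\right) 66 = 676 \cdot 66 = 44616$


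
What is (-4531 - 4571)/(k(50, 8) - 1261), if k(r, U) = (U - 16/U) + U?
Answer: 9102/1247 ≈ 7.2991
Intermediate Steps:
k(r, U) = -16/U + 2*U
(-4531 - 4571)/(k(50, 8) - 1261) = (-4531 - 4571)/((-16/8 + 2*8) - 1261) = -9102/((-16*⅛ + 16) - 1261) = -9102/((-2 + 16) - 1261) = -9102/(14 - 1261) = -9102/(-1247) = -9102*(-1/1247) = 9102/1247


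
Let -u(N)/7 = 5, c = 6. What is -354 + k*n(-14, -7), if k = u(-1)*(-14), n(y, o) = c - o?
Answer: 6016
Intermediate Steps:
u(N) = -35 (u(N) = -7*5 = -35)
n(y, o) = 6 - o
k = 490 (k = -35*(-14) = 490)
-354 + k*n(-14, -7) = -354 + 490*(6 - 1*(-7)) = -354 + 490*(6 + 7) = -354 + 490*13 = -354 + 6370 = 6016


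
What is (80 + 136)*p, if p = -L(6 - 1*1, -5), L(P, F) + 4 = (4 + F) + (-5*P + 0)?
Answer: 6480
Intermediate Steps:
L(P, F) = F - 5*P (L(P, F) = -4 + ((4 + F) + (-5*P + 0)) = -4 + ((4 + F) - 5*P) = -4 + (4 + F - 5*P) = F - 5*P)
p = 30 (p = -(-5 - 5*(6 - 1*1)) = -(-5 - 5*(6 - 1)) = -(-5 - 5*5) = -(-5 - 25) = -1*(-30) = 30)
(80 + 136)*p = (80 + 136)*30 = 216*30 = 6480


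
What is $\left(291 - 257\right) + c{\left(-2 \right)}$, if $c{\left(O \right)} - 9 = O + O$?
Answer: $39$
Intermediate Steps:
$c{\left(O \right)} = 9 + 2 O$ ($c{\left(O \right)} = 9 + \left(O + O\right) = 9 + 2 O$)
$\left(291 - 257\right) + c{\left(-2 \right)} = \left(291 - 257\right) + \left(9 + 2 \left(-2\right)\right) = 34 + \left(9 - 4\right) = 34 + 5 = 39$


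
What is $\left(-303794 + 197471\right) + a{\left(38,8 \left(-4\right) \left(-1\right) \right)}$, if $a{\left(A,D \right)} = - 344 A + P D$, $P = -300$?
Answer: $-128995$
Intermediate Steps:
$a{\left(A,D \right)} = - 344 A - 300 D$
$\left(-303794 + 197471\right) + a{\left(38,8 \left(-4\right) \left(-1\right) \right)} = \left(-303794 + 197471\right) - \left(13072 + 300 \cdot 8 \left(-4\right) \left(-1\right)\right) = -106323 - \left(13072 + 300 \left(\left(-32\right) \left(-1\right)\right)\right) = -106323 - 22672 = -128995$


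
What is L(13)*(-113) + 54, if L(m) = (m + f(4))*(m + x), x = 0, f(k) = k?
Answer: -24919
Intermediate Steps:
L(m) = m*(4 + m) (L(m) = (m + 4)*(m + 0) = (4 + m)*m = m*(4 + m))
L(13)*(-113) + 54 = (13*(4 + 13))*(-113) + 54 = (13*17)*(-113) + 54 = 221*(-113) + 54 = -24973 + 54 = -24919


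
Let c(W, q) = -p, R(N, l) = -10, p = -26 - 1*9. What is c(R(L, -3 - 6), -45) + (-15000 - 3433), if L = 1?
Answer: -18398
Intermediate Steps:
p = -35 (p = -26 - 9 = -35)
c(W, q) = 35 (c(W, q) = -1*(-35) = 35)
c(R(L, -3 - 6), -45) + (-15000 - 3433) = 35 + (-15000 - 3433) = 35 - 18433 = -18398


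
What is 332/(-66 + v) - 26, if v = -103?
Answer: -4726/169 ≈ -27.965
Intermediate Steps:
332/(-66 + v) - 26 = 332/(-66 - 103) - 26 = 332/(-169) - 26 = -1/169*332 - 26 = -332/169 - 26 = -4726/169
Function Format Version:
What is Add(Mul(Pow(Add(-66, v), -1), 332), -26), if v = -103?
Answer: Rational(-4726, 169) ≈ -27.965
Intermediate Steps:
Add(Mul(Pow(Add(-66, v), -1), 332), -26) = Add(Mul(Pow(Add(-66, -103), -1), 332), -26) = Add(Mul(Pow(-169, -1), 332), -26) = Add(Mul(Rational(-1, 169), 332), -26) = Add(Rational(-332, 169), -26) = Rational(-4726, 169)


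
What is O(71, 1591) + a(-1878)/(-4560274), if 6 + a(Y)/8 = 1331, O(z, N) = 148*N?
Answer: 536899293816/2280137 ≈ 2.3547e+5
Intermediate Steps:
a(Y) = 10600 (a(Y) = -48 + 8*1331 = -48 + 10648 = 10600)
O(71, 1591) + a(-1878)/(-4560274) = 148*1591 + 10600/(-4560274) = 235468 + 10600*(-1/4560274) = 235468 - 5300/2280137 = 536899293816/2280137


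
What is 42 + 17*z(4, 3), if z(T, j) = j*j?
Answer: 195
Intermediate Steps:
z(T, j) = j**2
42 + 17*z(4, 3) = 42 + 17*3**2 = 42 + 17*9 = 42 + 153 = 195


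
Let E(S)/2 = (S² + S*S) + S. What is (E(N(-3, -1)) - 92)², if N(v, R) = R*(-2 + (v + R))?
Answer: 4096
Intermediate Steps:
N(v, R) = R*(-2 + R + v) (N(v, R) = R*(-2 + (R + v)) = R*(-2 + R + v))
E(S) = 2*S + 4*S² (E(S) = 2*((S² + S*S) + S) = 2*((S² + S²) + S) = 2*(2*S² + S) = 2*(S + 2*S²) = 2*S + 4*S²)
(E(N(-3, -1)) - 92)² = (2*(-(-2 - 1 - 3))*(1 + 2*(-(-2 - 1 - 3))) - 92)² = (2*(-1*(-6))*(1 + 2*(-1*(-6))) - 92)² = (2*6*(1 + 2*6) - 92)² = (2*6*(1 + 12) - 92)² = (2*6*13 - 92)² = (156 - 92)² = 64² = 4096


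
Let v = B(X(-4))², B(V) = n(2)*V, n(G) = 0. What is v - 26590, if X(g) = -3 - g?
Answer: -26590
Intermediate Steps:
B(V) = 0 (B(V) = 0*V = 0)
v = 0 (v = 0² = 0)
v - 26590 = 0 - 26590 = -26590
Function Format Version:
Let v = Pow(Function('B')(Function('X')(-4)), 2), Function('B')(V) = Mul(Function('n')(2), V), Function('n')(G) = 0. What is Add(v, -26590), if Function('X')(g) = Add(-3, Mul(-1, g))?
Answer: -26590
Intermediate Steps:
Function('B')(V) = 0 (Function('B')(V) = Mul(0, V) = 0)
v = 0 (v = Pow(0, 2) = 0)
Add(v, -26590) = Add(0, -26590) = -26590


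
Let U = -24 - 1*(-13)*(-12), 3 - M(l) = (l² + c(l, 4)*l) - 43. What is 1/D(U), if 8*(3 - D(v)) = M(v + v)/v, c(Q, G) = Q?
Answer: -720/127417 ≈ -0.0056507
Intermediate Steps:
M(l) = 46 - 2*l² (M(l) = 3 - ((l² + l*l) - 43) = 3 - ((l² + l²) - 43) = 3 - (2*l² - 43) = 3 - (-43 + 2*l²) = 3 + (43 - 2*l²) = 46 - 2*l²)
U = -180 (U = -24 + 13*(-12) = -24 - 156 = -180)
D(v) = 3 - (46 - 8*v²)/(8*v) (D(v) = 3 - (46 - 2*(v + v)²)/(8*v) = 3 - (46 - 2*4*v²)/(8*v) = 3 - (46 - 8*v²)/(8*v))
1/D(U) = 1/(3 - 180 - 23/4/(-180)) = 1/(3 - 180 - 23/4*(-1/180)) = 1/(3 - 180 + 23/720) = 1/(-127417/720) = -720/127417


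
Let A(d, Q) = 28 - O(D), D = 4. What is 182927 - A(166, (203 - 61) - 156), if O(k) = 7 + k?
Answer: 182910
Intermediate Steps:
A(d, Q) = 17 (A(d, Q) = 28 - (7 + 4) = 28 - 1*11 = 28 - 11 = 17)
182927 - A(166, (203 - 61) - 156) = 182927 - 1*17 = 182927 - 17 = 182910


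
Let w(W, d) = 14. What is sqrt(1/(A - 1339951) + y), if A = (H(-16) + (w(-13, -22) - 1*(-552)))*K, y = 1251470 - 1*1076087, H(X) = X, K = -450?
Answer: 2*sqrt(110491319700758033)/1587451 ≈ 418.79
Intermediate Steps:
y = 175383 (y = 1251470 - 1076087 = 175383)
A = -247500 (A = (-16 + (14 - 1*(-552)))*(-450) = (-16 + (14 + 552))*(-450) = (-16 + 566)*(-450) = 550*(-450) = -247500)
sqrt(1/(A - 1339951) + y) = sqrt(1/(-247500 - 1339951) + 175383) = sqrt(1/(-1587451) + 175383) = sqrt(-1/1587451 + 175383) = sqrt(278411918732/1587451) = 2*sqrt(110491319700758033)/1587451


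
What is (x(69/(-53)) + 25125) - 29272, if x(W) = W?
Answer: -219860/53 ≈ -4148.3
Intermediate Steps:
(x(69/(-53)) + 25125) - 29272 = (69/(-53) + 25125) - 29272 = (69*(-1/53) + 25125) - 29272 = (-69/53 + 25125) - 29272 = 1331556/53 - 29272 = -219860/53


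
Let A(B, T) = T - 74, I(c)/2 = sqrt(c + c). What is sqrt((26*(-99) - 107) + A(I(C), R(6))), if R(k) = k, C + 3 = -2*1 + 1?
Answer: I*sqrt(2749) ≈ 52.431*I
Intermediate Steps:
C = -4 (C = -3 + (-2*1 + 1) = -3 + (-2 + 1) = -3 - 1 = -4)
I(c) = 2*sqrt(2)*sqrt(c) (I(c) = 2*sqrt(c + c) = 2*sqrt(2*c) = 2*(sqrt(2)*sqrt(c)) = 2*sqrt(2)*sqrt(c))
A(B, T) = -74 + T
sqrt((26*(-99) - 107) + A(I(C), R(6))) = sqrt((26*(-99) - 107) + (-74 + 6)) = sqrt((-2574 - 107) - 68) = sqrt(-2681 - 68) = sqrt(-2749) = I*sqrt(2749)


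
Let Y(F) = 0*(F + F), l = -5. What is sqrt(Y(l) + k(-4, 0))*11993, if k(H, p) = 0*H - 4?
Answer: 23986*I ≈ 23986.0*I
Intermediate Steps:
Y(F) = 0 (Y(F) = 0*(2*F) = 0)
k(H, p) = -4 (k(H, p) = 0 - 4 = -4)
sqrt(Y(l) + k(-4, 0))*11993 = sqrt(0 - 4)*11993 = sqrt(-4)*11993 = (2*I)*11993 = 23986*I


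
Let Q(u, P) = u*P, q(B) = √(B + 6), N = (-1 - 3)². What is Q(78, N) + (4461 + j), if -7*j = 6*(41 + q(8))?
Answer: 39717/7 - 6*√14/7 ≈ 5670.6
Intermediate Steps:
N = 16 (N = (-4)² = 16)
q(B) = √(6 + B)
Q(u, P) = P*u
j = -246/7 - 6*√14/7 (j = -6*(41 + √(6 + 8))/7 = -6*(41 + √14)/7 = -(246 + 6*√14)/7 = -246/7 - 6*√14/7 ≈ -38.350)
Q(78, N) + (4461 + j) = 16*78 + (4461 + (-246/7 - 6*√14/7)) = 1248 + (30981/7 - 6*√14/7) = 39717/7 - 6*√14/7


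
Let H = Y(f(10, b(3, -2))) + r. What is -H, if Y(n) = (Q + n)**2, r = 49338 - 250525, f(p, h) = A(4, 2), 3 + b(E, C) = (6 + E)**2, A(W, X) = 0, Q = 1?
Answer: 201186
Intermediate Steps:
b(E, C) = -3 + (6 + E)**2
f(p, h) = 0
r = -201187
Y(n) = (1 + n)**2
H = -201186 (H = (1 + 0)**2 - 201187 = 1**2 - 201187 = 1 - 201187 = -201186)
-H = -1*(-201186) = 201186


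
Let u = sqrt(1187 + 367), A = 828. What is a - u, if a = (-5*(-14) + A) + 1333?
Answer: 2231 - sqrt(1554) ≈ 2191.6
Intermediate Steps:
a = 2231 (a = (-5*(-14) + 828) + 1333 = (70 + 828) + 1333 = 898 + 1333 = 2231)
u = sqrt(1554) ≈ 39.421
a - u = 2231 - sqrt(1554)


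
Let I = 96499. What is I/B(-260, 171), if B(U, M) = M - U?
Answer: 96499/431 ≈ 223.90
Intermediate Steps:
I/B(-260, 171) = 96499/(171 - 1*(-260)) = 96499/(171 + 260) = 96499/431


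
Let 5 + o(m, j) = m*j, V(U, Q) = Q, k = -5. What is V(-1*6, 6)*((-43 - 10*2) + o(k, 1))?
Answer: -438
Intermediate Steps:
o(m, j) = -5 + j*m (o(m, j) = -5 + m*j = -5 + j*m)
V(-1*6, 6)*((-43 - 10*2) + o(k, 1)) = 6*((-43 - 10*2) + (-5 + 1*(-5))) = 6*((-43 - 20) + (-5 - 5)) = 6*(-63 - 10) = 6*(-73) = -438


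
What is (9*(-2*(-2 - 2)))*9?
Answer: 648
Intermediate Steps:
(9*(-2*(-2 - 2)))*9 = (9*(-2*(-4)))*9 = (9*8)*9 = 72*9 = 648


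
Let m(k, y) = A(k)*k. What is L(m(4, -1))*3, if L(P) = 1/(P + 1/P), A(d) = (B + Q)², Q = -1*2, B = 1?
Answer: 12/17 ≈ 0.70588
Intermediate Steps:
Q = -2
A(d) = 1 (A(d) = (1 - 2)² = (-1)² = 1)
m(k, y) = k (m(k, y) = 1*k = k)
L(m(4, -1))*3 = (4/(1 + 4²))*3 = (4/(1 + 16))*3 = (4/17)*3 = 12/17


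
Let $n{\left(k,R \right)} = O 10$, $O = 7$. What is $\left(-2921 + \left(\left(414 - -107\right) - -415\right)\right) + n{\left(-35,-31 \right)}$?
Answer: $-1915$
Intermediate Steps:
$n{\left(k,R \right)} = 70$ ($n{\left(k,R \right)} = 7 \cdot 10 = 70$)
$\left(-2921 + \left(\left(414 - -107\right) - -415\right)\right) + n{\left(-35,-31 \right)} = \left(-2921 + \left(\left(414 - -107\right) - -415\right)\right) + 70 = \left(-2921 + \left(\left(414 + 107\right) + 415\right)\right) + 70 = \left(-2921 + \left(521 + 415\right)\right) + 70 = \left(-2921 + 936\right) + 70 = -1985 + 70 = -1915$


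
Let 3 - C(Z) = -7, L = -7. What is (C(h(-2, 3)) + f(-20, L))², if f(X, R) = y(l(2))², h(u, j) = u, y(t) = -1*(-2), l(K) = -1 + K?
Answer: 196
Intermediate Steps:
y(t) = 2
C(Z) = 10 (C(Z) = 3 - 1*(-7) = 3 + 7 = 10)
f(X, R) = 4 (f(X, R) = 2² = 4)
(C(h(-2, 3)) + f(-20, L))² = (10 + 4)² = 14² = 196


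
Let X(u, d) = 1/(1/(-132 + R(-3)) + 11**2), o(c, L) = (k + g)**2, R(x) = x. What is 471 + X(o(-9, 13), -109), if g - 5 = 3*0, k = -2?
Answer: 7693449/16334 ≈ 471.01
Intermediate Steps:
g = 5 (g = 5 + 3*0 = 5 + 0 = 5)
o(c, L) = 9 (o(c, L) = (-2 + 5)**2 = 3**2 = 9)
X(u, d) = 135/16334 (X(u, d) = 1/(1/(-132 - 3) + 11**2) = 1/(1/(-135) + 121) = 1/(-1/135 + 121) = 1/(16334/135) = 135/16334)
471 + X(o(-9, 13), -109) = 471 + 135/16334 = 7693449/16334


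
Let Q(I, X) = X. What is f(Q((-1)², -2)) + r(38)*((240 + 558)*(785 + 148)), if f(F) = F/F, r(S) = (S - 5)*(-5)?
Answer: -122848109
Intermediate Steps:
r(S) = 25 - 5*S (r(S) = (-5 + S)*(-5) = 25 - 5*S)
f(F) = 1
f(Q((-1)², -2)) + r(38)*((240 + 558)*(785 + 148)) = 1 + (25 - 5*38)*((240 + 558)*(785 + 148)) = 1 + (25 - 190)*(798*933) = 1 - 165*744534 = 1 - 122848110 = -122848109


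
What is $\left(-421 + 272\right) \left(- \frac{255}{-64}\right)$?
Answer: $- \frac{37995}{64} \approx -593.67$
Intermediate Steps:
$\left(-421 + 272\right) \left(- \frac{255}{-64}\right) = - 149 \left(\left(-255\right) \left(- \frac{1}{64}\right)\right) = \left(-149\right) \frac{255}{64} = - \frac{37995}{64}$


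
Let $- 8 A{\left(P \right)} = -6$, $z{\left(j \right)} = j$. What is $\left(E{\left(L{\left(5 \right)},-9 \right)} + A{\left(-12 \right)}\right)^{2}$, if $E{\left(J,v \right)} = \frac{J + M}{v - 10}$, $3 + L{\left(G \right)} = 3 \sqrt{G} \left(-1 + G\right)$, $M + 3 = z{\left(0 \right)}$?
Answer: $\frac{18081}{5776} - \frac{486 \sqrt{5}}{361} \approx 0.12004$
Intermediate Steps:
$A{\left(P \right)} = \frac{3}{4}$ ($A{\left(P \right)} = \left(- \frac{1}{8}\right) \left(-6\right) = \frac{3}{4}$)
$M = -3$ ($M = -3 + 0 = -3$)
$L{\left(G \right)} = -3 + 3 \sqrt{G} \left(-1 + G\right)$
$E{\left(J,v \right)} = \frac{-3 + J}{-10 + v}$ ($E{\left(J,v \right)} = \frac{J - 3}{v - 10} = \frac{-3 + J}{-10 + v}$)
$\left(E{\left(L{\left(5 \right)},-9 \right)} + A{\left(-12 \right)}\right)^{2} = \left(\frac{-3 - \left(3 - 15 \sqrt{5} + 3 \sqrt{5}\right)}{-10 - 9} + \frac{3}{4}\right)^{2} = \left(\frac{-3 - \left(3 + 3 \sqrt{5} - 15 \sqrt{5}\right)}{-19} + \frac{3}{4}\right)^{2} = \left(- \frac{-3 - \left(3 - 12 \sqrt{5}\right)}{19} + \frac{3}{4}\right)^{2} = \left(- \frac{-6 + 12 \sqrt{5}}{19} + \frac{3}{4}\right)^{2} = \left(\left(\frac{6}{19} - \frac{12 \sqrt{5}}{19}\right) + \frac{3}{4}\right)^{2} = \left(\frac{81}{76} - \frac{12 \sqrt{5}}{19}\right)^{2}$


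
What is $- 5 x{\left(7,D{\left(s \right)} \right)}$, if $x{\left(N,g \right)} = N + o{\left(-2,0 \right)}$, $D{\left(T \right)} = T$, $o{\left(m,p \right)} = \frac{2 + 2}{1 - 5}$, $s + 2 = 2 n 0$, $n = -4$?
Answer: $-30$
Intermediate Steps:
$s = -2$ ($s = -2 + 2 \left(-4\right) 0 = -2 - 0 = -2 + 0 = -2$)
$o{\left(m,p \right)} = -1$ ($o{\left(m,p \right)} = \frac{4}{-4} = 4 \left(- \frac{1}{4}\right) = -1$)
$x{\left(N,g \right)} = -1 + N$ ($x{\left(N,g \right)} = N - 1 = -1 + N$)
$- 5 x{\left(7,D{\left(s \right)} \right)} = - 5 \left(-1 + 7\right) = \left(-5\right) 6 = -30$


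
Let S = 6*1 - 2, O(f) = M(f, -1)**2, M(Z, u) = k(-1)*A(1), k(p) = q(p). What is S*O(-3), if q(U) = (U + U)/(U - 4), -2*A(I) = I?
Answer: 4/25 ≈ 0.16000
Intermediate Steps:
A(I) = -I/2
q(U) = 2*U/(-4 + U) (q(U) = (2*U)/(-4 + U) = 2*U/(-4 + U))
k(p) = 2*p/(-4 + p)
M(Z, u) = -1/5 (M(Z, u) = (2*(-1)/(-4 - 1))*(-1/2*1) = (2*(-1)/(-5))*(-1/2) = (2*(-1)*(-1/5))*(-1/2) = (2/5)*(-1/2) = -1/5)
O(f) = 1/25 (O(f) = (-1/5)**2 = 1/25)
S = 4 (S = 6 - 2 = 4)
S*O(-3) = 4*(1/25) = 4/25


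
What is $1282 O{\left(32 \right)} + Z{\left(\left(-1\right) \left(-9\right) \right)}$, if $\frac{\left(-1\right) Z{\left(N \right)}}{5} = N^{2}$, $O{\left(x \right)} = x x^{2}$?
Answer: $42008171$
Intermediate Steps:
$O{\left(x \right)} = x^{3}$
$Z{\left(N \right)} = - 5 N^{2}$
$1282 O{\left(32 \right)} + Z{\left(\left(-1\right) \left(-9\right) \right)} = 1282 \cdot 32^{3} - 5 \left(\left(-1\right) \left(-9\right)\right)^{2} = 1282 \cdot 32768 - 5 \cdot 9^{2} = 42008576 - 405 = 42008171$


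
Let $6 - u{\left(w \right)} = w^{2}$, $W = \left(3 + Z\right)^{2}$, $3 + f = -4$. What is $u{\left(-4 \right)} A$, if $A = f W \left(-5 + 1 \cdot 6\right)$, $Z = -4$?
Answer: $70$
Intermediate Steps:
$f = -7$ ($f = -3 - 4 = -7$)
$W = 1$ ($W = \left(3 - 4\right)^{2} = \left(-1\right)^{2} = 1$)
$A = -7$ ($A = \left(-7\right) 1 \left(-5 + 1 \cdot 6\right) = - 7 \left(-5 + 6\right) = \left(-7\right) 1 = -7$)
$u{\left(w \right)} = 6 - w^{2}$
$u{\left(-4 \right)} A = \left(6 - \left(-4\right)^{2}\right) \left(-7\right) = \left(6 - 16\right) \left(-7\right) = \left(-10\right) \left(-7\right) = 70$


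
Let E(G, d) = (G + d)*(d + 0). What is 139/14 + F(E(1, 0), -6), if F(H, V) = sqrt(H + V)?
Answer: 139/14 + I*sqrt(6) ≈ 9.9286 + 2.4495*I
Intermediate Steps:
E(G, d) = d*(G + d) (E(G, d) = (G + d)*d = d*(G + d))
139/14 + F(E(1, 0), -6) = 139/14 + sqrt(0*(1 + 0) - 6) = 139*(1/14) + sqrt(0*1 - 6) = 139/14 + sqrt(0 - 6) = 139/14 + sqrt(-6) = 139/14 + I*sqrt(6)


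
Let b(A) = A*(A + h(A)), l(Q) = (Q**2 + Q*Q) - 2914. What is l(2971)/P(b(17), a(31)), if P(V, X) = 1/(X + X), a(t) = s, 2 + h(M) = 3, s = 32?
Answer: 1129649152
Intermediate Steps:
h(M) = 1 (h(M) = -2 + 3 = 1)
l(Q) = -2914 + 2*Q**2 (l(Q) = (Q**2 + Q**2) - 2914 = 2*Q**2 - 2914 = -2914 + 2*Q**2)
b(A) = A*(1 + A) (b(A) = A*(A + 1) = A*(1 + A))
a(t) = 32
P(V, X) = 1/(2*X)
l(2971)/P(b(17), a(31)) = (-2914 + 2*2971**2)/(((1/2)/32)) = (-2914 + 2*8826841)/(((1/2)*(1/32))) = (-2914 + 17653682)/(1/64) = 17650768*64 = 1129649152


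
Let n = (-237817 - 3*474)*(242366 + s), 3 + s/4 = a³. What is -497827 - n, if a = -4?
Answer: 57918785595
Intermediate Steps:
s = -268 (s = -12 + 4*(-4)³ = -12 + 4*(-64) = -12 - 256 = -268)
n = -57919283422 (n = (-237817 - 3*474)*(242366 - 268) = (-237817 - 1422)*242098 = -239239*242098 = -57919283422)
-497827 - n = -497827 - 1*(-57919283422) = -497827 + 57919283422 = 57918785595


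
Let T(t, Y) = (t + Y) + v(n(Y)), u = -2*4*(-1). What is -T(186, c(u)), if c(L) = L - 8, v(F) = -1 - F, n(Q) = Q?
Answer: -185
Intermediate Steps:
u = 8 (u = -8*(-1) = 8)
c(L) = -8 + L
T(t, Y) = -1 + t (T(t, Y) = (t + Y) + (-1 - Y) = (Y + t) + (-1 - Y) = -1 + t)
-T(186, c(u)) = -(-1 + 186) = -1*185 = -185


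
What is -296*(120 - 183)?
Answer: 18648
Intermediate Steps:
-296*(120 - 183) = -296*(-63) = 18648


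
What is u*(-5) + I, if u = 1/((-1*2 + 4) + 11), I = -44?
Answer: -577/13 ≈ -44.385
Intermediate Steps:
u = 1/13 (u = 1/((-2 + 4) + 11) = 1/(2 + 11) = 1/13 ≈ 0.076923)
u*(-5) + I = (1/13)*(-5) - 44 = -5/13 - 44 = -577/13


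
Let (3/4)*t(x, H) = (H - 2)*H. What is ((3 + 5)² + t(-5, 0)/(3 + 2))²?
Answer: 4096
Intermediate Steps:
t(x, H) = 4*H*(-2 + H)/3 (t(x, H) = 4*((H - 2)*H)/3 = 4*((-2 + H)*H)/3 = 4*(H*(-2 + H))/3 = 4*H*(-2 + H)/3)
((3 + 5)² + t(-5, 0)/(3 + 2))² = ((3 + 5)² + ((4/3)*0*(-2 + 0))/(3 + 2))² = (8² + ((4/3)*0*(-2))/5)² = (64 + (⅕)*0)² = (64 + 0)² = 64² = 4096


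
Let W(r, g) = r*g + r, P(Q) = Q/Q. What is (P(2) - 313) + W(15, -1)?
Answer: -312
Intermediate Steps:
P(Q) = 1
W(r, g) = r + g*r (W(r, g) = g*r + r = r + g*r)
(P(2) - 313) + W(15, -1) = (1 - 313) + 15*(1 - 1) = -312 + 15*0 = -312 + 0 = -312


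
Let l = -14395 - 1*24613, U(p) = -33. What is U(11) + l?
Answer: -39041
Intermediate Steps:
l = -39008 (l = -14395 - 24613 = -39008)
U(11) + l = -33 - 39008 = -39041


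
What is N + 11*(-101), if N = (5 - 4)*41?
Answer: -1070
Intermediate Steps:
N = 41 (N = 1*41 = 41)
N + 11*(-101) = 41 + 11*(-101) = 41 - 1111 = -1070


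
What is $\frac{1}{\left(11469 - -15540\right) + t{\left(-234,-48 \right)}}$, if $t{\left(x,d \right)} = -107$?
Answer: $\frac{1}{26902} \approx 3.7172 \cdot 10^{-5}$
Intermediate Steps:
$\frac{1}{\left(11469 - -15540\right) + t{\left(-234,-48 \right)}} = \frac{1}{\left(11469 - -15540\right) - 107} = \frac{1}{\left(11469 + 15540\right) - 107} = \frac{1}{27009 - 107} = \frac{1}{26902}$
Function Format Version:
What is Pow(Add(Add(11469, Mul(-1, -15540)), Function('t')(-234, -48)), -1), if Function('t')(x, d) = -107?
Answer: Rational(1, 26902) ≈ 3.7172e-5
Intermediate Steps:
Pow(Add(Add(11469, Mul(-1, -15540)), Function('t')(-234, -48)), -1) = Pow(Add(Add(11469, Mul(-1, -15540)), -107), -1) = Pow(Add(Add(11469, 15540), -107), -1) = Pow(Add(27009, -107), -1) = Pow(26902, -1) = Rational(1, 26902)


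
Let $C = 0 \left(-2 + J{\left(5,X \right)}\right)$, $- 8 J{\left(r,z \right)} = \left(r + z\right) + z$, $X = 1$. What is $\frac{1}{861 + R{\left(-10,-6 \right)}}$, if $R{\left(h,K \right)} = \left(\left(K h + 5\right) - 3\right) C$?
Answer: $\frac{1}{861} \approx 0.0011614$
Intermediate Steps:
$J{\left(r,z \right)} = - \frac{z}{4} - \frac{r}{8}$ ($J{\left(r,z \right)} = - \frac{\left(r + z\right) + z}{8} = - \frac{r + 2 z}{8} = - \frac{z}{4} - \frac{r}{8}$)
$C = 0$ ($C = 0 \left(-2 - \frac{7}{8}\right) = 0 \left(- \frac{23}{8}\right) = 0$)
$R{\left(h,K \right)} = 0$ ($R{\left(h,K \right)} = \left(\left(K h + 5\right) - 3\right) 0 = \left(\left(5 + K h\right) - 3\right) 0 = \left(2 + K h\right) 0 = 0$)
$\frac{1}{861 + R{\left(-10,-6 \right)}} = \frac{1}{861 + 0} = \frac{1}{861}$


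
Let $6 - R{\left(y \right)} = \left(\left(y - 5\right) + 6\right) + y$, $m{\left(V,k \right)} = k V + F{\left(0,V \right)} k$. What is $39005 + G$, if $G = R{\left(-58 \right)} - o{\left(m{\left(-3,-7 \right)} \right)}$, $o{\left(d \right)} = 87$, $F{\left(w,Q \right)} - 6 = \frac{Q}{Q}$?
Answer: $39039$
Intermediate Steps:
$F{\left(w,Q \right)} = 7$ ($F{\left(w,Q \right)} = 6 + \frac{Q}{Q} = 6 + 1 = 7$)
$m{\left(V,k \right)} = 7 k + V k$ ($m{\left(V,k \right)} = k V + 7 k = V k + 7 k = 7 k + V k$)
$R{\left(y \right)} = 5 - 2 y$ ($R{\left(y \right)} = 6 - \left(\left(\left(y - 5\right) + 6\right) + y\right) = 6 - \left(\left(\left(-5 + y\right) + 6\right) + y\right) = 6 - \left(\left(1 + y\right) + y\right) = 6 - \left(1 + 2 y\right) = 5 - 2 y$)
$G = 34$ ($G = \left(5 - -116\right) - 87 = \left(5 + 116\right) - 87 = 121 - 87 = 34$)
$39005 + G = 39005 + 34 = 39039$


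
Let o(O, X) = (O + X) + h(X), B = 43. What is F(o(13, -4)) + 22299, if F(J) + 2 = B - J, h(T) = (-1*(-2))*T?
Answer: 22339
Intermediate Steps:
h(T) = 2*T
o(O, X) = O + 3*X (o(O, X) = (O + X) + 2*X = O + 3*X)
F(J) = 41 - J (F(J) = -2 + (43 - J) = 41 - J)
F(o(13, -4)) + 22299 = (41 - (13 + 3*(-4))) + 22299 = (41 - (13 - 12)) + 22299 = (41 - 1*1) + 22299 = (41 - 1) + 22299 = 40 + 22299 = 22339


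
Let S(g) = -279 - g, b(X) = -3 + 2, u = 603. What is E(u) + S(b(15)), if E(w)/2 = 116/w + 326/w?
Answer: -166750/603 ≈ -276.53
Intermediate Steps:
b(X) = -1
E(w) = 884/w (E(w) = 2*(116/w + 326/w) = 2*(442/w) = 884/w)
E(u) + S(b(15)) = 884/603 + (-279 - 1*(-1)) = 884*(1/603) + (-279 + 1) = 884/603 - 278 = -166750/603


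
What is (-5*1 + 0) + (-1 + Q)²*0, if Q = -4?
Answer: -5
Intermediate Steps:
(-5*1 + 0) + (-1 + Q)²*0 = (-5*1 + 0) + (-1 - 4)²*0 = (-5 + 0) + (-5)²*0 = -5 + 25*0 = -5 + 0 = -5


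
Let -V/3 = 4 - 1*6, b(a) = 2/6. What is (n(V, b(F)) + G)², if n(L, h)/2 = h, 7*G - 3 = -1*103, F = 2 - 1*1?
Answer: 81796/441 ≈ 185.48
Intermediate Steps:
F = 1 (F = 2 - 1 = 1)
b(a) = ⅓ (b(a) = 2*(⅙) = ⅓)
V = 6 (V = -3*(4 - 1*6) = -3*(4 - 6) = -3*(-2) = 6)
G = -100/7 (G = 3/7 + (-1*103)/7 = 3/7 + (⅐)*(-103) = 3/7 - 103/7 = -100/7 ≈ -14.286)
n(L, h) = 2*h
(n(V, b(F)) + G)² = (2*(⅓) - 100/7)² = (⅔ - 100/7)² = (-286/21)² = 81796/441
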